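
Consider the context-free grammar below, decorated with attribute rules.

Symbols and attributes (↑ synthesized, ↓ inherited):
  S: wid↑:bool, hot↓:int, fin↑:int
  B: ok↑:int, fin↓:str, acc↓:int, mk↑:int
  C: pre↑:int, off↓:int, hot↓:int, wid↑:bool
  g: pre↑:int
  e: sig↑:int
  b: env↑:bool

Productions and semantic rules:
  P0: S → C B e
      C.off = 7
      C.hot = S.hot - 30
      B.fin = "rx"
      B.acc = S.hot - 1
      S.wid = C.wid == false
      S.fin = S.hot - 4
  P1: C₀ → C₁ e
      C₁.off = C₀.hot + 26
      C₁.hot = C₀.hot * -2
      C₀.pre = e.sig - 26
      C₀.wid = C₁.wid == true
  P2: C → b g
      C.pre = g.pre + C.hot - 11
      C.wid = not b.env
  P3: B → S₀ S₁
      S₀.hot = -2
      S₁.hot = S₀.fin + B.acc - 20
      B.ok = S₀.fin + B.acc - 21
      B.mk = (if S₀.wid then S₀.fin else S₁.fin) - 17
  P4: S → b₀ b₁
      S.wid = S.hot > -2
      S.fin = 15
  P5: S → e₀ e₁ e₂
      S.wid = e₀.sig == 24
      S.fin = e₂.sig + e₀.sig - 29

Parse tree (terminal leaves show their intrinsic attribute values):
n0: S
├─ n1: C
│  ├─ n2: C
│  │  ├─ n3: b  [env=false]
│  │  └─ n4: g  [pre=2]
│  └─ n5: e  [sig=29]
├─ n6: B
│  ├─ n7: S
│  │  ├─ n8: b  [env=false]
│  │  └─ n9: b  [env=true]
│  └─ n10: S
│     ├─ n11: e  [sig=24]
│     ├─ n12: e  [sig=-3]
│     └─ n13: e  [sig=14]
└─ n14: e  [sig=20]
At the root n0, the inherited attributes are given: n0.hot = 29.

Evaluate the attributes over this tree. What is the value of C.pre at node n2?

1. n0.hot = 29  [given at root]
2. n1.off = 7  [7]
3. n1.hot = -1  [S.hot - 30]
4. n2.off = 25  [C₀.hot + 26]
5. n2.hot = 2  [C₀.hot * -2]
6. n3.env = false  [terminal]
7. n4.pre = 2  [terminal]
8. n2.pre = -7  [g.pre + C.hot - 11]
9. n2.wid = true  [not b.env]
10. n5.sig = 29  [terminal]
11. n1.pre = 3  [e.sig - 26]
12. n1.wid = true  [C₁.wid == true]
13. n6.fin = "rx"  ["rx"]
14. n6.acc = 28  [S.hot - 1]
15. n7.hot = -2  [-2]
16. n8.env = false  [terminal]
17. n9.env = true  [terminal]
18. n7.wid = false  [S.hot > -2]
19. n7.fin = 15  [15]
20. n10.hot = 23  [S₀.fin + B.acc - 20]
21. n11.sig = 24  [terminal]
22. n12.sig = -3  [terminal]
23. n13.sig = 14  [terminal]
24. n10.wid = true  [e₀.sig == 24]
25. n10.fin = 9  [e₂.sig + e₀.sig - 29]
26. n6.ok = 22  [S₀.fin + B.acc - 21]
27. n6.mk = -8  [(if S₀.wid then S₀.fin else S₁.fin) - 17]
28. n14.sig = 20  [terminal]
29. n0.wid = false  [C.wid == false]
30. n0.fin = 25  [S.hot - 4]

-7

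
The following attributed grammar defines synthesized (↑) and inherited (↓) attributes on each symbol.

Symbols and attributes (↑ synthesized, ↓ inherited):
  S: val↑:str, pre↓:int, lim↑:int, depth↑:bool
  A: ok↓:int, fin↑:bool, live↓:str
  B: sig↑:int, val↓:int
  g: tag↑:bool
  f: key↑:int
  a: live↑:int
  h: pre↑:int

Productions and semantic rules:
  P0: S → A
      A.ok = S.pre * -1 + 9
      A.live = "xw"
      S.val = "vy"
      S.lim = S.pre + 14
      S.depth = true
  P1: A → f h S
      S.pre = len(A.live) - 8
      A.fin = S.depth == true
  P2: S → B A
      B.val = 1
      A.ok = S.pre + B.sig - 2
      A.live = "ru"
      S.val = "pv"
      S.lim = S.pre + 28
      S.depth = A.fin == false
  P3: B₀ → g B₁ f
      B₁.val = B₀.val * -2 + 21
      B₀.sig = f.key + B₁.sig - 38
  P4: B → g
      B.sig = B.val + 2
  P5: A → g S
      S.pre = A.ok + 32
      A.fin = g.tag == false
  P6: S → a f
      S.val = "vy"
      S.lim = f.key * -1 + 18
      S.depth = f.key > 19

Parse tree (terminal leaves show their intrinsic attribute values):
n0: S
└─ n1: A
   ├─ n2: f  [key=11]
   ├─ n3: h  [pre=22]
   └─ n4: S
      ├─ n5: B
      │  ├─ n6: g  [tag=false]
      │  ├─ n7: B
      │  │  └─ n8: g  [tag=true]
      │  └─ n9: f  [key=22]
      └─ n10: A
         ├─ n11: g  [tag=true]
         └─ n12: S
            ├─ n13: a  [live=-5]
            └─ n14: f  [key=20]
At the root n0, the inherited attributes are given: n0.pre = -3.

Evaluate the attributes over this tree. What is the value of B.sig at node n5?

1. n0.pre = -3  [given at root]
2. n1.ok = 12  [S.pre * -1 + 9]
3. n1.live = "xw"  ["xw"]
4. n2.key = 11  [terminal]
5. n3.pre = 22  [terminal]
6. n4.pre = -6  [len(A.live) - 8]
7. n5.val = 1  [1]
8. n6.tag = false  [terminal]
9. n7.val = 19  [B₀.val * -2 + 21]
10. n8.tag = true  [terminal]
11. n7.sig = 21  [B.val + 2]
12. n9.key = 22  [terminal]
13. n5.sig = 5  [f.key + B₁.sig - 38]
14. n10.ok = -3  [S.pre + B.sig - 2]
15. n10.live = "ru"  ["ru"]
16. n11.tag = true  [terminal]
17. n12.pre = 29  [A.ok + 32]
18. n13.live = -5  [terminal]
19. n14.key = 20  [terminal]
20. n12.val = "vy"  ["vy"]
21. n12.lim = -2  [f.key * -1 + 18]
22. n12.depth = true  [f.key > 19]
23. n10.fin = false  [g.tag == false]
24. n4.val = "pv"  ["pv"]
25. n4.lim = 22  [S.pre + 28]
26. n4.depth = true  [A.fin == false]
27. n1.fin = true  [S.depth == true]
28. n0.val = "vy"  ["vy"]
29. n0.lim = 11  [S.pre + 14]
30. n0.depth = true  [true]

5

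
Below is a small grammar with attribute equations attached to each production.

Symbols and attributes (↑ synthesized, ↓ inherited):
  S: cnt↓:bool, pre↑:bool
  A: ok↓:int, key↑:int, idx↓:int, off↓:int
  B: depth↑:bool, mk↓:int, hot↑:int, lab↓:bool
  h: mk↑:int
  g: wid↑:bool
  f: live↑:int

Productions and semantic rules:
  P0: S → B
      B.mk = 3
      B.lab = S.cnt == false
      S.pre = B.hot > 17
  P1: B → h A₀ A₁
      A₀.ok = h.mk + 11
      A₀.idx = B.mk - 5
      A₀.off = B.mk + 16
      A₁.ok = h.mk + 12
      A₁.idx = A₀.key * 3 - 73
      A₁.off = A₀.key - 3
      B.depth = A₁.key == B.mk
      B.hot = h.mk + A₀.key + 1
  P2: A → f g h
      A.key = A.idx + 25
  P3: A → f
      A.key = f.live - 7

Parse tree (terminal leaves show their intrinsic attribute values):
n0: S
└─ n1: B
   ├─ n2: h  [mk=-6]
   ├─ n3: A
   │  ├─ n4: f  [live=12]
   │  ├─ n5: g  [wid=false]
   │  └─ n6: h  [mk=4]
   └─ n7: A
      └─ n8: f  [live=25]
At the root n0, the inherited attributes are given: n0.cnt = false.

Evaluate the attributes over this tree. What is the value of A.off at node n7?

20

1. n0.cnt = false  [given at root]
2. n1.mk = 3  [3]
3. n1.lab = true  [S.cnt == false]
4. n2.mk = -6  [terminal]
5. n3.ok = 5  [h.mk + 11]
6. n3.idx = -2  [B.mk - 5]
7. n3.off = 19  [B.mk + 16]
8. n4.live = 12  [terminal]
9. n5.wid = false  [terminal]
10. n6.mk = 4  [terminal]
11. n3.key = 23  [A.idx + 25]
12. n7.ok = 6  [h.mk + 12]
13. n7.idx = -4  [A₀.key * 3 - 73]
14. n7.off = 20  [A₀.key - 3]
15. n8.live = 25  [terminal]
16. n7.key = 18  [f.live - 7]
17. n1.depth = false  [A₁.key == B.mk]
18. n1.hot = 18  [h.mk + A₀.key + 1]
19. n0.pre = true  [B.hot > 17]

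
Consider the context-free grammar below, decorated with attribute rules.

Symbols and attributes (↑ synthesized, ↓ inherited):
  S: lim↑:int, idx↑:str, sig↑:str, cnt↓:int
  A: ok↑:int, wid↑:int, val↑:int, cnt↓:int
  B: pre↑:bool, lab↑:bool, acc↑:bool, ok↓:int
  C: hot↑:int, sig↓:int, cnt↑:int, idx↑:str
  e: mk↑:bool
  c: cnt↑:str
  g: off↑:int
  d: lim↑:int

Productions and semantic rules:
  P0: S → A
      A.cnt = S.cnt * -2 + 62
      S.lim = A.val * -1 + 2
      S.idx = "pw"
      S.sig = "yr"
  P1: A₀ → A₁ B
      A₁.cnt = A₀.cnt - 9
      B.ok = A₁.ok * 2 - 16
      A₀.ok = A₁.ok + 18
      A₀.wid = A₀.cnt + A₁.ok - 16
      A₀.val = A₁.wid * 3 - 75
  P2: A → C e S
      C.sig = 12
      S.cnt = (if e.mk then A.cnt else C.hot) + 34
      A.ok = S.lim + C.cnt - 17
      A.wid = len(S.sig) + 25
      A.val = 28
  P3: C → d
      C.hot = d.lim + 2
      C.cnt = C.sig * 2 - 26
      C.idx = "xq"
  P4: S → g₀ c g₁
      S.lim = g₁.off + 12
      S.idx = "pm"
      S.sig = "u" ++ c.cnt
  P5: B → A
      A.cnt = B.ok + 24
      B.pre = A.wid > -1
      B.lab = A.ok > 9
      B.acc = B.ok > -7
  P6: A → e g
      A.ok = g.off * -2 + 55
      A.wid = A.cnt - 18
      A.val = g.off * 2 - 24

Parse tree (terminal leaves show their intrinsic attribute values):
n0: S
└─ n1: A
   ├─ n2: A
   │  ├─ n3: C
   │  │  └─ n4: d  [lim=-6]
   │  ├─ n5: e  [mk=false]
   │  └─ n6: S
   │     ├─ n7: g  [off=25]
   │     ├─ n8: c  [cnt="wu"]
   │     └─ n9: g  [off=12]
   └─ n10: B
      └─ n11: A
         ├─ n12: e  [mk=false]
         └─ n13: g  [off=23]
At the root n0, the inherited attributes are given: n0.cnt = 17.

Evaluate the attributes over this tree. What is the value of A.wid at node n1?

1. n0.cnt = 17  [given at root]
2. n1.cnt = 28  [S.cnt * -2 + 62]
3. n2.cnt = 19  [A₀.cnt - 9]
4. n3.sig = 12  [12]
5. n4.lim = -6  [terminal]
6. n3.hot = -4  [d.lim + 2]
7. n3.cnt = -2  [C.sig * 2 - 26]
8. n3.idx = "xq"  ["xq"]
9. n5.mk = false  [terminal]
10. n6.cnt = 30  [(if e.mk then A.cnt else C.hot) + 34]
11. n7.off = 25  [terminal]
12. n8.cnt = "wu"  [terminal]
13. n9.off = 12  [terminal]
14. n6.lim = 24  [g₁.off + 12]
15. n6.idx = "pm"  ["pm"]
16. n6.sig = "uwu"  ["u" ++ c.cnt]
17. n2.ok = 5  [S.lim + C.cnt - 17]
18. n2.wid = 28  [len(S.sig) + 25]
19. n2.val = 28  [28]
20. n10.ok = -6  [A₁.ok * 2 - 16]
21. n11.cnt = 18  [B.ok + 24]
22. n12.mk = false  [terminal]
23. n13.off = 23  [terminal]
24. n11.ok = 9  [g.off * -2 + 55]
25. n11.wid = 0  [A.cnt - 18]
26. n11.val = 22  [g.off * 2 - 24]
27. n10.pre = true  [A.wid > -1]
28. n10.lab = false  [A.ok > 9]
29. n10.acc = true  [B.ok > -7]
30. n1.ok = 23  [A₁.ok + 18]
31. n1.wid = 17  [A₀.cnt + A₁.ok - 16]
32. n1.val = 9  [A₁.wid * 3 - 75]
33. n0.lim = -7  [A.val * -1 + 2]
34. n0.idx = "pw"  ["pw"]
35. n0.sig = "yr"  ["yr"]

17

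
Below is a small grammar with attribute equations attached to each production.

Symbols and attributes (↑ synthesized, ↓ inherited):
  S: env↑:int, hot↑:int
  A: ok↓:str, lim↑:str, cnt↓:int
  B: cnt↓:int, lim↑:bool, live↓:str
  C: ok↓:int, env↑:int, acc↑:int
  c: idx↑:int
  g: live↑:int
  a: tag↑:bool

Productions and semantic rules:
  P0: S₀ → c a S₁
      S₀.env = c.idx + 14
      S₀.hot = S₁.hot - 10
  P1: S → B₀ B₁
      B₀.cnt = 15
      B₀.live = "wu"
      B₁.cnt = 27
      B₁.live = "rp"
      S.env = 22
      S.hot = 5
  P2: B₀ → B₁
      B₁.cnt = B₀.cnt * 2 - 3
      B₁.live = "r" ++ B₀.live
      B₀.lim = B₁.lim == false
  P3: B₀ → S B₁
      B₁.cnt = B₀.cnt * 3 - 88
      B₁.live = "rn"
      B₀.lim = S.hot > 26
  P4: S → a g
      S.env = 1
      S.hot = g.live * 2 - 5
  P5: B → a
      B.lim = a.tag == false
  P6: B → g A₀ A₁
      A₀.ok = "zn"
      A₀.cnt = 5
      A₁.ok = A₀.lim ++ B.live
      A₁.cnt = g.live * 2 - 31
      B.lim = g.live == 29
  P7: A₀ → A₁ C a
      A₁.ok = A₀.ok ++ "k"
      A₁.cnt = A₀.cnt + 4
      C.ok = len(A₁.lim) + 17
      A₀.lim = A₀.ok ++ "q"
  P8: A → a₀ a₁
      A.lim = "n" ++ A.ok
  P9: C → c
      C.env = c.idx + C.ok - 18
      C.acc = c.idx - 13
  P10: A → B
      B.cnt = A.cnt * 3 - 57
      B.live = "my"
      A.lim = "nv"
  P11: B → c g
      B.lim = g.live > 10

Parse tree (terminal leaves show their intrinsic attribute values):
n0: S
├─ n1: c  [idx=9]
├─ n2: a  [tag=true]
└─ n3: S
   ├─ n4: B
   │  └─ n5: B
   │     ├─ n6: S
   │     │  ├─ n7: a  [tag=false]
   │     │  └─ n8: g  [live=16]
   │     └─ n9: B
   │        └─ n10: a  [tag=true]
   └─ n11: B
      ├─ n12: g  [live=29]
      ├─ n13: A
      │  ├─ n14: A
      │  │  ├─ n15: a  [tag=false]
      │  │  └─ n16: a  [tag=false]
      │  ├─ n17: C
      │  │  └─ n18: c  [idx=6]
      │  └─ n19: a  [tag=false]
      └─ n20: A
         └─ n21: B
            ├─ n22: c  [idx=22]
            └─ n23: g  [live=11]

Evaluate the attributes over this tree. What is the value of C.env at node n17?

1. n1.idx = 9  [terminal]
2. n2.tag = true  [terminal]
3. n4.cnt = 15  [15]
4. n4.live = "wu"  ["wu"]
5. n5.cnt = 27  [B₀.cnt * 2 - 3]
6. n5.live = "rwu"  ["r" ++ B₀.live]
7. n7.tag = false  [terminal]
8. n8.live = 16  [terminal]
9. n6.env = 1  [1]
10. n6.hot = 27  [g.live * 2 - 5]
11. n9.cnt = -7  [B₀.cnt * 3 - 88]
12. n9.live = "rn"  ["rn"]
13. n10.tag = true  [terminal]
14. n9.lim = false  [a.tag == false]
15. n5.lim = true  [S.hot > 26]
16. n4.lim = false  [B₁.lim == false]
17. n11.cnt = 27  [27]
18. n11.live = "rp"  ["rp"]
19. n12.live = 29  [terminal]
20. n13.ok = "zn"  ["zn"]
21. n13.cnt = 5  [5]
22. n14.ok = "znk"  [A₀.ok ++ "k"]
23. n14.cnt = 9  [A₀.cnt + 4]
24. n15.tag = false  [terminal]
25. n16.tag = false  [terminal]
26. n14.lim = "nznk"  ["n" ++ A.ok]
27. n17.ok = 21  [len(A₁.lim) + 17]
28. n18.idx = 6  [terminal]
29. n17.env = 9  [c.idx + C.ok - 18]
30. n17.acc = -7  [c.idx - 13]
31. n19.tag = false  [terminal]
32. n13.lim = "znq"  [A₀.ok ++ "q"]
33. n20.ok = "znqrp"  [A₀.lim ++ B.live]
34. n20.cnt = 27  [g.live * 2 - 31]
35. n21.cnt = 24  [A.cnt * 3 - 57]
36. n21.live = "my"  ["my"]
37. n22.idx = 22  [terminal]
38. n23.live = 11  [terminal]
39. n21.lim = true  [g.live > 10]
40. n20.lim = "nv"  ["nv"]
41. n11.lim = true  [g.live == 29]
42. n3.env = 22  [22]
43. n3.hot = 5  [5]
44. n0.env = 23  [c.idx + 14]
45. n0.hot = -5  [S₁.hot - 10]

9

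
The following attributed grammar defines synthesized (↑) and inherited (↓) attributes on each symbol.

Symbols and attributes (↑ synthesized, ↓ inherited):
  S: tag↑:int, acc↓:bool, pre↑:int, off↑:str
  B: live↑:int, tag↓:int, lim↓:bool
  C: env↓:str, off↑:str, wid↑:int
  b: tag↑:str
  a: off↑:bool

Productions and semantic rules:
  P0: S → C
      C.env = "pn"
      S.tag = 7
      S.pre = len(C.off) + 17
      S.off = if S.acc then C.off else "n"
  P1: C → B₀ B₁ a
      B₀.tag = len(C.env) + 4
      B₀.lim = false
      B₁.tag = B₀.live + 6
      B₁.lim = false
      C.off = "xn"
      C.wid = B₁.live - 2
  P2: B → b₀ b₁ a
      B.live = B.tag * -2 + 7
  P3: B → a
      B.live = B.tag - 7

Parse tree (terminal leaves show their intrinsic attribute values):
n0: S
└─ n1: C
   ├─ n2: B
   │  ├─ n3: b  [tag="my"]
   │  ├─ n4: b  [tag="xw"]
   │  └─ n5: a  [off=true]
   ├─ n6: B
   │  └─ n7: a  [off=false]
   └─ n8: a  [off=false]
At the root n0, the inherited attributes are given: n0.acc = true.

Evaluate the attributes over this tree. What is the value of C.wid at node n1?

-8

1. n0.acc = true  [given at root]
2. n1.env = "pn"  ["pn"]
3. n2.tag = 6  [len(C.env) + 4]
4. n2.lim = false  [false]
5. n3.tag = "my"  [terminal]
6. n4.tag = "xw"  [terminal]
7. n5.off = true  [terminal]
8. n2.live = -5  [B.tag * -2 + 7]
9. n6.tag = 1  [B₀.live + 6]
10. n6.lim = false  [false]
11. n7.off = false  [terminal]
12. n6.live = -6  [B.tag - 7]
13. n8.off = false  [terminal]
14. n1.off = "xn"  ["xn"]
15. n1.wid = -8  [B₁.live - 2]
16. n0.tag = 7  [7]
17. n0.pre = 19  [len(C.off) + 17]
18. n0.off = "xn"  [if S.acc then C.off else "n"]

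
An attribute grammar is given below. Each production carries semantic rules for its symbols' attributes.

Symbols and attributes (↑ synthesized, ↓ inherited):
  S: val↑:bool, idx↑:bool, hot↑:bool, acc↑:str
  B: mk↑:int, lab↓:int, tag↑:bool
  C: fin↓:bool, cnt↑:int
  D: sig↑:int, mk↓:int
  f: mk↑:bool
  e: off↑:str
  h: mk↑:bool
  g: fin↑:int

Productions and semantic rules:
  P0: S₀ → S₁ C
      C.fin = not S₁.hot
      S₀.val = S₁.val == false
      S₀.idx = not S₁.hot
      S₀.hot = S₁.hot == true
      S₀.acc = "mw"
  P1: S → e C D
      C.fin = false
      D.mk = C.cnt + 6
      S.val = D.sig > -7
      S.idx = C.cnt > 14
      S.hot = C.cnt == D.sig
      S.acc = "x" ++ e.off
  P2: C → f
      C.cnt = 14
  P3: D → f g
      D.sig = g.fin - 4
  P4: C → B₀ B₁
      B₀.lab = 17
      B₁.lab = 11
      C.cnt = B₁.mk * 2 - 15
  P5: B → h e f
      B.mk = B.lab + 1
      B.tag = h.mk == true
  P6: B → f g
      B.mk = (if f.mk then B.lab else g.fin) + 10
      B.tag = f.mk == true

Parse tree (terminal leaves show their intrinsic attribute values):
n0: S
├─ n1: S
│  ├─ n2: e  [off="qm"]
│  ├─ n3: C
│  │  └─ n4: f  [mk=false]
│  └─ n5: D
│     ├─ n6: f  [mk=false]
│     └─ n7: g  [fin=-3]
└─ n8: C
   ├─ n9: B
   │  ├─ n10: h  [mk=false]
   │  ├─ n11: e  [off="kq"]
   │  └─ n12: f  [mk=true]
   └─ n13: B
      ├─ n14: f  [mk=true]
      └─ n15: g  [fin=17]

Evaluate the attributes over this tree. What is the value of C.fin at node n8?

true

1. n2.off = "qm"  [terminal]
2. n3.fin = false  [false]
3. n4.mk = false  [terminal]
4. n3.cnt = 14  [14]
5. n5.mk = 20  [C.cnt + 6]
6. n6.mk = false  [terminal]
7. n7.fin = -3  [terminal]
8. n5.sig = -7  [g.fin - 4]
9. n1.val = false  [D.sig > -7]
10. n1.idx = false  [C.cnt > 14]
11. n1.hot = false  [C.cnt == D.sig]
12. n1.acc = "xqm"  ["x" ++ e.off]
13. n8.fin = true  [not S₁.hot]
14. n9.lab = 17  [17]
15. n10.mk = false  [terminal]
16. n11.off = "kq"  [terminal]
17. n12.mk = true  [terminal]
18. n9.mk = 18  [B.lab + 1]
19. n9.tag = false  [h.mk == true]
20. n13.lab = 11  [11]
21. n14.mk = true  [terminal]
22. n15.fin = 17  [terminal]
23. n13.mk = 21  [(if f.mk then B.lab else g.fin) + 10]
24. n13.tag = true  [f.mk == true]
25. n8.cnt = 27  [B₁.mk * 2 - 15]
26. n0.val = true  [S₁.val == false]
27. n0.idx = true  [not S₁.hot]
28. n0.hot = false  [S₁.hot == true]
29. n0.acc = "mw"  ["mw"]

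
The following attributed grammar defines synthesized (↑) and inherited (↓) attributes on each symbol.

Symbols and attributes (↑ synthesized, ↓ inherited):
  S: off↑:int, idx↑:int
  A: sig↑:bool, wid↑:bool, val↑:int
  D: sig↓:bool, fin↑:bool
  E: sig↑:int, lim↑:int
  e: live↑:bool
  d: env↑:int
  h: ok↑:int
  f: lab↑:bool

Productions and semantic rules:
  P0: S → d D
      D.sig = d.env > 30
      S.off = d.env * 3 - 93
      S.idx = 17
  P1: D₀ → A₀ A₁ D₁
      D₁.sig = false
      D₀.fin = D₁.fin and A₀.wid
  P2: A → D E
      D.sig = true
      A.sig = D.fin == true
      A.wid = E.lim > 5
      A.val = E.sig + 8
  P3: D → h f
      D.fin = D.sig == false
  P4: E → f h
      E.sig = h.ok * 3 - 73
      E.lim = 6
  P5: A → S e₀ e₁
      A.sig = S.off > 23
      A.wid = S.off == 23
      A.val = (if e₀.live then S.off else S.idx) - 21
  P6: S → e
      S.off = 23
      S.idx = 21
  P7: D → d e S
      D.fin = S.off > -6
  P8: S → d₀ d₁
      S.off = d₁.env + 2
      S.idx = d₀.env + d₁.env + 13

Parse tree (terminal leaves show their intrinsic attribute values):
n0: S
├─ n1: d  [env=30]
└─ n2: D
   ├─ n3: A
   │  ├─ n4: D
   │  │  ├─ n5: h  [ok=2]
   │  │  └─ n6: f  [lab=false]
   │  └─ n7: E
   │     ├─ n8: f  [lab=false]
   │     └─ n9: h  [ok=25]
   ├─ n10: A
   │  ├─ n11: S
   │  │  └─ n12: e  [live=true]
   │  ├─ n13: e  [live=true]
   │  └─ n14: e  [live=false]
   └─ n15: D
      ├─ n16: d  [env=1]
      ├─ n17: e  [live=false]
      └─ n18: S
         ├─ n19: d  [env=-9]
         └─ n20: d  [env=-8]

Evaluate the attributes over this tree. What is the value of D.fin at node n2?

false

1. n1.env = 30  [terminal]
2. n2.sig = false  [d.env > 30]
3. n4.sig = true  [true]
4. n5.ok = 2  [terminal]
5. n6.lab = false  [terminal]
6. n4.fin = false  [D.sig == false]
7. n8.lab = false  [terminal]
8. n9.ok = 25  [terminal]
9. n7.sig = 2  [h.ok * 3 - 73]
10. n7.lim = 6  [6]
11. n3.sig = false  [D.fin == true]
12. n3.wid = true  [E.lim > 5]
13. n3.val = 10  [E.sig + 8]
14. n12.live = true  [terminal]
15. n11.off = 23  [23]
16. n11.idx = 21  [21]
17. n13.live = true  [terminal]
18. n14.live = false  [terminal]
19. n10.sig = false  [S.off > 23]
20. n10.wid = true  [S.off == 23]
21. n10.val = 2  [(if e₀.live then S.off else S.idx) - 21]
22. n15.sig = false  [false]
23. n16.env = 1  [terminal]
24. n17.live = false  [terminal]
25. n19.env = -9  [terminal]
26. n20.env = -8  [terminal]
27. n18.off = -6  [d₁.env + 2]
28. n18.idx = -4  [d₀.env + d₁.env + 13]
29. n15.fin = false  [S.off > -6]
30. n2.fin = false  [D₁.fin and A₀.wid]
31. n0.off = -3  [d.env * 3 - 93]
32. n0.idx = 17  [17]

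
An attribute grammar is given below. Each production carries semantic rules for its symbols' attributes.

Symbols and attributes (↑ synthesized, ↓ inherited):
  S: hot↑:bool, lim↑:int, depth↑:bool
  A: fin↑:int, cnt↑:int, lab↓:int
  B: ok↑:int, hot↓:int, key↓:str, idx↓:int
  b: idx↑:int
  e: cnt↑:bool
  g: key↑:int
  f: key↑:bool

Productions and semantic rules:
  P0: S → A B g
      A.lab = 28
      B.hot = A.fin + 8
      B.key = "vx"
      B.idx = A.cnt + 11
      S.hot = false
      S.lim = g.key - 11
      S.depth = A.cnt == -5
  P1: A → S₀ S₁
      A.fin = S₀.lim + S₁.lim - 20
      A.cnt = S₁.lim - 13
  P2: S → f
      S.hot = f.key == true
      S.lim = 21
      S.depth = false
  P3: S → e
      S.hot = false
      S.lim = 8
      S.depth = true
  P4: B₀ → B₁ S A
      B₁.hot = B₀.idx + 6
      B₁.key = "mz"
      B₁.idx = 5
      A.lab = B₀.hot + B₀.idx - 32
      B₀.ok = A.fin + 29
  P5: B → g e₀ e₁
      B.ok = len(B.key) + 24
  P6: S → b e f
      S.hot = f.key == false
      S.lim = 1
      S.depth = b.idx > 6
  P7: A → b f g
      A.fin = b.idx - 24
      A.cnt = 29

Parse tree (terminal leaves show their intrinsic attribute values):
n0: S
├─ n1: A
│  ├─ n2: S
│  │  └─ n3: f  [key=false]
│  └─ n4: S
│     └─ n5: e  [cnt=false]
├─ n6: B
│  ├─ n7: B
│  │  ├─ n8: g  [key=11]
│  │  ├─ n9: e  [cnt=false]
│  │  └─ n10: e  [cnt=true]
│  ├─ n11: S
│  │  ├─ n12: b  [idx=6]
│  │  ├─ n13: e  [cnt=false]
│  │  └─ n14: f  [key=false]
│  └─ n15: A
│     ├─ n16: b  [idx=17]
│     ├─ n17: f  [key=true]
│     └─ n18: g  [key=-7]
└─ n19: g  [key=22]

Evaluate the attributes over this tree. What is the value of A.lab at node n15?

1. n1.lab = 28  [28]
2. n3.key = false  [terminal]
3. n2.hot = false  [f.key == true]
4. n2.lim = 21  [21]
5. n2.depth = false  [false]
6. n5.cnt = false  [terminal]
7. n4.hot = false  [false]
8. n4.lim = 8  [8]
9. n4.depth = true  [true]
10. n1.fin = 9  [S₀.lim + S₁.lim - 20]
11. n1.cnt = -5  [S₁.lim - 13]
12. n6.hot = 17  [A.fin + 8]
13. n6.key = "vx"  ["vx"]
14. n6.idx = 6  [A.cnt + 11]
15. n7.hot = 12  [B₀.idx + 6]
16. n7.key = "mz"  ["mz"]
17. n7.idx = 5  [5]
18. n8.key = 11  [terminal]
19. n9.cnt = false  [terminal]
20. n10.cnt = true  [terminal]
21. n7.ok = 26  [len(B.key) + 24]
22. n12.idx = 6  [terminal]
23. n13.cnt = false  [terminal]
24. n14.key = false  [terminal]
25. n11.hot = true  [f.key == false]
26. n11.lim = 1  [1]
27. n11.depth = false  [b.idx > 6]
28. n15.lab = -9  [B₀.hot + B₀.idx - 32]
29. n16.idx = 17  [terminal]
30. n17.key = true  [terminal]
31. n18.key = -7  [terminal]
32. n15.fin = -7  [b.idx - 24]
33. n15.cnt = 29  [29]
34. n6.ok = 22  [A.fin + 29]
35. n19.key = 22  [terminal]
36. n0.hot = false  [false]
37. n0.lim = 11  [g.key - 11]
38. n0.depth = true  [A.cnt == -5]

-9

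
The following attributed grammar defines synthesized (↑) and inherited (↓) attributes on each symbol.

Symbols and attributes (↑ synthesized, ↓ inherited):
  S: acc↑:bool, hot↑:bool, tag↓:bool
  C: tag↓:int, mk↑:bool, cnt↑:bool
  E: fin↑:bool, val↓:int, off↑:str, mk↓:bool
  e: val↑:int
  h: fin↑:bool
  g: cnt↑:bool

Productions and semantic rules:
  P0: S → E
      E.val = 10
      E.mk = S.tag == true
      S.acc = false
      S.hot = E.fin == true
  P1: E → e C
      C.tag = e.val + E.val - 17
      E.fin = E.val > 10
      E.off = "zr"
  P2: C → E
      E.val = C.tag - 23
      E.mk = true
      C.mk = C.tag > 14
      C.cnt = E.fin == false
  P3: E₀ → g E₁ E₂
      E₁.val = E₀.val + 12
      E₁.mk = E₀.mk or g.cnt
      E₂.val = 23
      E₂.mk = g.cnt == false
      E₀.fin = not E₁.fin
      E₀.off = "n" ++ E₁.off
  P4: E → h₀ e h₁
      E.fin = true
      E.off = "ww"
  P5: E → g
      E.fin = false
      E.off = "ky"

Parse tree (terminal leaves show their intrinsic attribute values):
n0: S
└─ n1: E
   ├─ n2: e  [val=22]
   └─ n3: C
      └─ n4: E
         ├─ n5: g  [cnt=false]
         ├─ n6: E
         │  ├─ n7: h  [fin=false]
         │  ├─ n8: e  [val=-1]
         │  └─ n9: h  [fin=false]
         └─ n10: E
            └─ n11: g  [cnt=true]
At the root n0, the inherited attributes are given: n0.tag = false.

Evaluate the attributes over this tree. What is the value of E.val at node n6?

1. n0.tag = false  [given at root]
2. n1.val = 10  [10]
3. n1.mk = false  [S.tag == true]
4. n2.val = 22  [terminal]
5. n3.tag = 15  [e.val + E.val - 17]
6. n4.val = -8  [C.tag - 23]
7. n4.mk = true  [true]
8. n5.cnt = false  [terminal]
9. n6.val = 4  [E₀.val + 12]
10. n6.mk = true  [E₀.mk or g.cnt]
11. n7.fin = false  [terminal]
12. n8.val = -1  [terminal]
13. n9.fin = false  [terminal]
14. n6.fin = true  [true]
15. n6.off = "ww"  ["ww"]
16. n10.val = 23  [23]
17. n10.mk = true  [g.cnt == false]
18. n11.cnt = true  [terminal]
19. n10.fin = false  [false]
20. n10.off = "ky"  ["ky"]
21. n4.fin = false  [not E₁.fin]
22. n4.off = "nww"  ["n" ++ E₁.off]
23. n3.mk = true  [C.tag > 14]
24. n3.cnt = true  [E.fin == false]
25. n1.fin = false  [E.val > 10]
26. n1.off = "zr"  ["zr"]
27. n0.acc = false  [false]
28. n0.hot = false  [E.fin == true]

4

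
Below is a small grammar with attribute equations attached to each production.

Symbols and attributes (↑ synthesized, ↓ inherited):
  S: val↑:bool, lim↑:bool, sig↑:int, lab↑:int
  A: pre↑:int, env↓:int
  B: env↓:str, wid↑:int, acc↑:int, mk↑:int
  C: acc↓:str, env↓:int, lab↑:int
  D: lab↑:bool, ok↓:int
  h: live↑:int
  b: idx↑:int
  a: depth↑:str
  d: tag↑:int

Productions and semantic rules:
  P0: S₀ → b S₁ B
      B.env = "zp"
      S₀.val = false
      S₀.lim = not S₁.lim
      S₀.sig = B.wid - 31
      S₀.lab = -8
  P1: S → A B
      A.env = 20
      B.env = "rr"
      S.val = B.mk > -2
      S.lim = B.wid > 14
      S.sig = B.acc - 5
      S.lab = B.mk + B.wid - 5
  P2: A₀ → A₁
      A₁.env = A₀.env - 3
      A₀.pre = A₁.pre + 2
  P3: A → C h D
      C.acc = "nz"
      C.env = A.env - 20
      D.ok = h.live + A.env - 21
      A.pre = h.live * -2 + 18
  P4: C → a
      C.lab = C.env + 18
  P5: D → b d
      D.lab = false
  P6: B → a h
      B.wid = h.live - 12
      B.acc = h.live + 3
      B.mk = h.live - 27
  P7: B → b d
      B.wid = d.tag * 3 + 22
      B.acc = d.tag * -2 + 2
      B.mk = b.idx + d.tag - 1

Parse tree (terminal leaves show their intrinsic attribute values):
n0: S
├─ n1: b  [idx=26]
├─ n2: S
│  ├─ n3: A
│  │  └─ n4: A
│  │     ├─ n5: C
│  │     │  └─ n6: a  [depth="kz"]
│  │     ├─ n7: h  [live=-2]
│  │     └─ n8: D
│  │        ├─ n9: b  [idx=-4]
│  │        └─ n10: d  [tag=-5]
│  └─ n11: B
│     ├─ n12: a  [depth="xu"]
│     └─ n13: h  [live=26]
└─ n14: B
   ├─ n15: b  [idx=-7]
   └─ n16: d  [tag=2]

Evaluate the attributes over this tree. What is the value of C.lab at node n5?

15

1. n1.idx = 26  [terminal]
2. n3.env = 20  [20]
3. n4.env = 17  [A₀.env - 3]
4. n5.acc = "nz"  ["nz"]
5. n5.env = -3  [A.env - 20]
6. n6.depth = "kz"  [terminal]
7. n5.lab = 15  [C.env + 18]
8. n7.live = -2  [terminal]
9. n8.ok = -6  [h.live + A.env - 21]
10. n9.idx = -4  [terminal]
11. n10.tag = -5  [terminal]
12. n8.lab = false  [false]
13. n4.pre = 22  [h.live * -2 + 18]
14. n3.pre = 24  [A₁.pre + 2]
15. n11.env = "rr"  ["rr"]
16. n12.depth = "xu"  [terminal]
17. n13.live = 26  [terminal]
18. n11.wid = 14  [h.live - 12]
19. n11.acc = 29  [h.live + 3]
20. n11.mk = -1  [h.live - 27]
21. n2.val = true  [B.mk > -2]
22. n2.lim = false  [B.wid > 14]
23. n2.sig = 24  [B.acc - 5]
24. n2.lab = 8  [B.mk + B.wid - 5]
25. n14.env = "zp"  ["zp"]
26. n15.idx = -7  [terminal]
27. n16.tag = 2  [terminal]
28. n14.wid = 28  [d.tag * 3 + 22]
29. n14.acc = -2  [d.tag * -2 + 2]
30. n14.mk = -6  [b.idx + d.tag - 1]
31. n0.val = false  [false]
32. n0.lim = true  [not S₁.lim]
33. n0.sig = -3  [B.wid - 31]
34. n0.lab = -8  [-8]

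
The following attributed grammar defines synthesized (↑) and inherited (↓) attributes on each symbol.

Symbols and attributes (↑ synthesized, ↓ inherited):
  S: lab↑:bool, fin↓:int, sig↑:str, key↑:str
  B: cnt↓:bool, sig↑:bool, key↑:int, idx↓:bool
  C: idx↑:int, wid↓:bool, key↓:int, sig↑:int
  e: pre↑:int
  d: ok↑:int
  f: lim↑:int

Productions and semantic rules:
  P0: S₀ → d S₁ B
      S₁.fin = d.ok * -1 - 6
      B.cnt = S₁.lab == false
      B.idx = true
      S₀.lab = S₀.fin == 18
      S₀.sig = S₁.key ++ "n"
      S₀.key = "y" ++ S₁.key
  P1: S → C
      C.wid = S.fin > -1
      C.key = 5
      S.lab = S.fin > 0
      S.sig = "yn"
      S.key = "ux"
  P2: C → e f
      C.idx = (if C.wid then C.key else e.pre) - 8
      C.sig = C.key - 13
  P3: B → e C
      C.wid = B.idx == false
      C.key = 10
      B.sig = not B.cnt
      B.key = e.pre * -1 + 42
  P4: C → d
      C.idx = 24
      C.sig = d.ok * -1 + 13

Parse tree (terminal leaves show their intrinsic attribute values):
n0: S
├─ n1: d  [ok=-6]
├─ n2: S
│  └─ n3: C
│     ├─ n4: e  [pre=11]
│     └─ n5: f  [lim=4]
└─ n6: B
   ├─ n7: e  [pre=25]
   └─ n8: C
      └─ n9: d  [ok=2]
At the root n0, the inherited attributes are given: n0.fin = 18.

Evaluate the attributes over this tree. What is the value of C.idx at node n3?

1. n0.fin = 18  [given at root]
2. n1.ok = -6  [terminal]
3. n2.fin = 0  [d.ok * -1 - 6]
4. n3.wid = true  [S.fin > -1]
5. n3.key = 5  [5]
6. n4.pre = 11  [terminal]
7. n5.lim = 4  [terminal]
8. n3.idx = -3  [(if C.wid then C.key else e.pre) - 8]
9. n3.sig = -8  [C.key - 13]
10. n2.lab = false  [S.fin > 0]
11. n2.sig = "yn"  ["yn"]
12. n2.key = "ux"  ["ux"]
13. n6.cnt = true  [S₁.lab == false]
14. n6.idx = true  [true]
15. n7.pre = 25  [terminal]
16. n8.wid = false  [B.idx == false]
17. n8.key = 10  [10]
18. n9.ok = 2  [terminal]
19. n8.idx = 24  [24]
20. n8.sig = 11  [d.ok * -1 + 13]
21. n6.sig = false  [not B.cnt]
22. n6.key = 17  [e.pre * -1 + 42]
23. n0.lab = true  [S₀.fin == 18]
24. n0.sig = "uxn"  [S₁.key ++ "n"]
25. n0.key = "yux"  ["y" ++ S₁.key]

-3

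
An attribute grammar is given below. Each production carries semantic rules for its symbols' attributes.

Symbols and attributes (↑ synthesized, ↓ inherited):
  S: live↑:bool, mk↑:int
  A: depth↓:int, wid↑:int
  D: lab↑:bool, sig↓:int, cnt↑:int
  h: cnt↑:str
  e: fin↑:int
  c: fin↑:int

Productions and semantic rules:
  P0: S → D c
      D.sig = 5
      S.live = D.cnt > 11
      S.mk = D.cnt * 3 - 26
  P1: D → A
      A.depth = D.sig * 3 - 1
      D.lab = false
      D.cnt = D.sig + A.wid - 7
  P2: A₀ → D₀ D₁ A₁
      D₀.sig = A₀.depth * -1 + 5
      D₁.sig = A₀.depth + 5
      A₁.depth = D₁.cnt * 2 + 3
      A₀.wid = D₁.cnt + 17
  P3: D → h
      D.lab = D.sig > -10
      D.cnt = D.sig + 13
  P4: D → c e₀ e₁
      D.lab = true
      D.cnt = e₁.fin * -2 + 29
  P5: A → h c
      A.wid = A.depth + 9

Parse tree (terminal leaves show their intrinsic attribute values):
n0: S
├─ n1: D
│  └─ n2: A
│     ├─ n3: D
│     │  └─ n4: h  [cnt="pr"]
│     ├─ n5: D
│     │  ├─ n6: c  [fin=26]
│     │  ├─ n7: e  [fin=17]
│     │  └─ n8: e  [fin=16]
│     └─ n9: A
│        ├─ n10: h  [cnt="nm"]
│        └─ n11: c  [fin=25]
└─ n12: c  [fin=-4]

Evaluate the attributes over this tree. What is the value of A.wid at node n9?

6

1. n1.sig = 5  [5]
2. n2.depth = 14  [D.sig * 3 - 1]
3. n3.sig = -9  [A₀.depth * -1 + 5]
4. n4.cnt = "pr"  [terminal]
5. n3.lab = true  [D.sig > -10]
6. n3.cnt = 4  [D.sig + 13]
7. n5.sig = 19  [A₀.depth + 5]
8. n6.fin = 26  [terminal]
9. n7.fin = 17  [terminal]
10. n8.fin = 16  [terminal]
11. n5.lab = true  [true]
12. n5.cnt = -3  [e₁.fin * -2 + 29]
13. n9.depth = -3  [D₁.cnt * 2 + 3]
14. n10.cnt = "nm"  [terminal]
15. n11.fin = 25  [terminal]
16. n9.wid = 6  [A.depth + 9]
17. n2.wid = 14  [D₁.cnt + 17]
18. n1.lab = false  [false]
19. n1.cnt = 12  [D.sig + A.wid - 7]
20. n12.fin = -4  [terminal]
21. n0.live = true  [D.cnt > 11]
22. n0.mk = 10  [D.cnt * 3 - 26]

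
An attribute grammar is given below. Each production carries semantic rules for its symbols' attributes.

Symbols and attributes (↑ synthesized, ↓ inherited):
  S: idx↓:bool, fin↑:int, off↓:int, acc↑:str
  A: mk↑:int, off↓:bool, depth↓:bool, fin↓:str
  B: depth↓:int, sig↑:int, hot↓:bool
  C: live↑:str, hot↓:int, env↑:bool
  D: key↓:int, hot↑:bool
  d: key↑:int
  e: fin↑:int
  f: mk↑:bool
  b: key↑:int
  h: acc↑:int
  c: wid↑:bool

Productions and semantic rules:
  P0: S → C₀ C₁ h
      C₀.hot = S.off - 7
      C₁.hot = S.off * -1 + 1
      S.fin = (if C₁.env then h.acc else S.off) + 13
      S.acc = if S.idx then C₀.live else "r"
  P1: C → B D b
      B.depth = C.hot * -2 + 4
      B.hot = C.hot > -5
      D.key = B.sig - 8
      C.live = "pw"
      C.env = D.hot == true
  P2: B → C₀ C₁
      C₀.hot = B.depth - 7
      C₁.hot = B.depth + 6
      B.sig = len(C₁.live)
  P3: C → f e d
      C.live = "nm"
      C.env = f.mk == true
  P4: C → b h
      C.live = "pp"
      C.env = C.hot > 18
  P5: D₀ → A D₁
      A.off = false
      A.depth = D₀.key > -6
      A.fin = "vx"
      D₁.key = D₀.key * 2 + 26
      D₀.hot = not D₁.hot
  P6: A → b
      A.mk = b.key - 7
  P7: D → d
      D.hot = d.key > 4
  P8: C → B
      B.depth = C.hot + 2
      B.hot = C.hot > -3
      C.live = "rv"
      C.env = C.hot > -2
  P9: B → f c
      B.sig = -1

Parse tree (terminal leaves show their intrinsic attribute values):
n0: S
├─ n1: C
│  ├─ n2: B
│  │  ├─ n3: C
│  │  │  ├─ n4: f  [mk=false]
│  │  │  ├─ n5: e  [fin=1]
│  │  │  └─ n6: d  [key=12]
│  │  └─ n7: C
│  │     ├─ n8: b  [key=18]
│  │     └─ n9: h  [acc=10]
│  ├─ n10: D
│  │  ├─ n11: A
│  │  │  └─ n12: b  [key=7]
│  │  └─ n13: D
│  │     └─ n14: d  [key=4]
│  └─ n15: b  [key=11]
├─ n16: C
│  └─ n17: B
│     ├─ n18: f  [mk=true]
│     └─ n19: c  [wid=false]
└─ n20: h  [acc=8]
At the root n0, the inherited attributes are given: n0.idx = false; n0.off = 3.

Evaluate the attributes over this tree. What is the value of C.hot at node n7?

1. n0.idx = false  [given at root]
2. n0.off = 3  [given at root]
3. n1.hot = -4  [S.off - 7]
4. n2.depth = 12  [C.hot * -2 + 4]
5. n2.hot = true  [C.hot > -5]
6. n3.hot = 5  [B.depth - 7]
7. n4.mk = false  [terminal]
8. n5.fin = 1  [terminal]
9. n6.key = 12  [terminal]
10. n3.live = "nm"  ["nm"]
11. n3.env = false  [f.mk == true]
12. n7.hot = 18  [B.depth + 6]
13. n8.key = 18  [terminal]
14. n9.acc = 10  [terminal]
15. n7.live = "pp"  ["pp"]
16. n7.env = false  [C.hot > 18]
17. n2.sig = 2  [len(C₁.live)]
18. n10.key = -6  [B.sig - 8]
19. n11.off = false  [false]
20. n11.depth = false  [D₀.key > -6]
21. n11.fin = "vx"  ["vx"]
22. n12.key = 7  [terminal]
23. n11.mk = 0  [b.key - 7]
24. n13.key = 14  [D₀.key * 2 + 26]
25. n14.key = 4  [terminal]
26. n13.hot = false  [d.key > 4]
27. n10.hot = true  [not D₁.hot]
28. n15.key = 11  [terminal]
29. n1.live = "pw"  ["pw"]
30. n1.env = true  [D.hot == true]
31. n16.hot = -2  [S.off * -1 + 1]
32. n17.depth = 0  [C.hot + 2]
33. n17.hot = true  [C.hot > -3]
34. n18.mk = true  [terminal]
35. n19.wid = false  [terminal]
36. n17.sig = -1  [-1]
37. n16.live = "rv"  ["rv"]
38. n16.env = false  [C.hot > -2]
39. n20.acc = 8  [terminal]
40. n0.fin = 16  [(if C₁.env then h.acc else S.off) + 13]
41. n0.acc = "r"  [if S.idx then C₀.live else "r"]

18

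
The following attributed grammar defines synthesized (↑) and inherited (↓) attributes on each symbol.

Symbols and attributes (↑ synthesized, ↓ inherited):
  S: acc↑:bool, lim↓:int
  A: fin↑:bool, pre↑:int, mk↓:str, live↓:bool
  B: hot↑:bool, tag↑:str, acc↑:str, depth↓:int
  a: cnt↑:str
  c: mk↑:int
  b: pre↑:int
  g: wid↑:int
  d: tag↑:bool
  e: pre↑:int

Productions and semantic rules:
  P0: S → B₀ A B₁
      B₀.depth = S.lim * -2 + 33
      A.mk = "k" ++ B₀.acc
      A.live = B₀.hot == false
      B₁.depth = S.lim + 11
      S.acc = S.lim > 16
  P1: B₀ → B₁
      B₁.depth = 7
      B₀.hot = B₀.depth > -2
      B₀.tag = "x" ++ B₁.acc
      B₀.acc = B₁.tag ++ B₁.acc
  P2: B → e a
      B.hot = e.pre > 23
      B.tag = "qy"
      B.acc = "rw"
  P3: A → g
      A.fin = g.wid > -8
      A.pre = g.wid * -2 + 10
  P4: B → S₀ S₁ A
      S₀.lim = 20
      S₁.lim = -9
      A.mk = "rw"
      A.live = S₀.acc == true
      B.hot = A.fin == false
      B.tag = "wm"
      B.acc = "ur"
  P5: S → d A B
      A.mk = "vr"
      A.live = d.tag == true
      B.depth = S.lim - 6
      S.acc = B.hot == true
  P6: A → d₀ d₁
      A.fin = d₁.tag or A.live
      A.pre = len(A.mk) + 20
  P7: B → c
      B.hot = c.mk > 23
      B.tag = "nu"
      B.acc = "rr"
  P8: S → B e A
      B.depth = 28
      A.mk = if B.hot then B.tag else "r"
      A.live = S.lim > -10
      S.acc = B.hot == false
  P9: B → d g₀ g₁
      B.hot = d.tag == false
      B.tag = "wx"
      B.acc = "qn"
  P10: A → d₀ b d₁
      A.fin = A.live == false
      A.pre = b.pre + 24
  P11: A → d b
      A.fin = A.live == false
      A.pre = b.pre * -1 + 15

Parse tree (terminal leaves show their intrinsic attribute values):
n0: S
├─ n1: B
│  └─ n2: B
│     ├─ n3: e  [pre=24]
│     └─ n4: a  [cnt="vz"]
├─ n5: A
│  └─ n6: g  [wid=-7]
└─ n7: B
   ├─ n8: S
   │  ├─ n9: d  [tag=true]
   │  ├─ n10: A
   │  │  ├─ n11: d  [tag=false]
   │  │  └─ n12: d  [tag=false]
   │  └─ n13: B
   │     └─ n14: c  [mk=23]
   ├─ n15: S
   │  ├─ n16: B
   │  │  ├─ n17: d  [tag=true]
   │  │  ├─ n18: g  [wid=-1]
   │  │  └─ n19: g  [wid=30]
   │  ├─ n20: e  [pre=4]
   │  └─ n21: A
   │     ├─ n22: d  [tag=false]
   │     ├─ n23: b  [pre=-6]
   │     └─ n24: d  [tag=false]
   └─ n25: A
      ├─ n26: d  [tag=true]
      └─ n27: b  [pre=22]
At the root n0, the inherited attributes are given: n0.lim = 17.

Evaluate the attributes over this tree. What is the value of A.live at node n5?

1. n0.lim = 17  [given at root]
2. n1.depth = -1  [S.lim * -2 + 33]
3. n2.depth = 7  [7]
4. n3.pre = 24  [terminal]
5. n4.cnt = "vz"  [terminal]
6. n2.hot = true  [e.pre > 23]
7. n2.tag = "qy"  ["qy"]
8. n2.acc = "rw"  ["rw"]
9. n1.hot = true  [B₀.depth > -2]
10. n1.tag = "xrw"  ["x" ++ B₁.acc]
11. n1.acc = "qyrw"  [B₁.tag ++ B₁.acc]
12. n5.mk = "kqyrw"  ["k" ++ B₀.acc]
13. n5.live = false  [B₀.hot == false]
14. n6.wid = -7  [terminal]
15. n5.fin = true  [g.wid > -8]
16. n5.pre = 24  [g.wid * -2 + 10]
17. n7.depth = 28  [S.lim + 11]
18. n8.lim = 20  [20]
19. n9.tag = true  [terminal]
20. n10.mk = "vr"  ["vr"]
21. n10.live = true  [d.tag == true]
22. n11.tag = false  [terminal]
23. n12.tag = false  [terminal]
24. n10.fin = true  [d₁.tag or A.live]
25. n10.pre = 22  [len(A.mk) + 20]
26. n13.depth = 14  [S.lim - 6]
27. n14.mk = 23  [terminal]
28. n13.hot = false  [c.mk > 23]
29. n13.tag = "nu"  ["nu"]
30. n13.acc = "rr"  ["rr"]
31. n8.acc = false  [B.hot == true]
32. n15.lim = -9  [-9]
33. n16.depth = 28  [28]
34. n17.tag = true  [terminal]
35. n18.wid = -1  [terminal]
36. n19.wid = 30  [terminal]
37. n16.hot = false  [d.tag == false]
38. n16.tag = "wx"  ["wx"]
39. n16.acc = "qn"  ["qn"]
40. n20.pre = 4  [terminal]
41. n21.mk = "r"  [if B.hot then B.tag else "r"]
42. n21.live = true  [S.lim > -10]
43. n22.tag = false  [terminal]
44. n23.pre = -6  [terminal]
45. n24.tag = false  [terminal]
46. n21.fin = false  [A.live == false]
47. n21.pre = 18  [b.pre + 24]
48. n15.acc = true  [B.hot == false]
49. n25.mk = "rw"  ["rw"]
50. n25.live = false  [S₀.acc == true]
51. n26.tag = true  [terminal]
52. n27.pre = 22  [terminal]
53. n25.fin = true  [A.live == false]
54. n25.pre = -7  [b.pre * -1 + 15]
55. n7.hot = false  [A.fin == false]
56. n7.tag = "wm"  ["wm"]
57. n7.acc = "ur"  ["ur"]
58. n0.acc = true  [S.lim > 16]

false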